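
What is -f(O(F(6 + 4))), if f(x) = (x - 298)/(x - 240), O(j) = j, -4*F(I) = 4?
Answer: -299/241 ≈ -1.2407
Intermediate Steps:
F(I) = -1 (F(I) = -¼*4 = -1)
f(x) = (-298 + x)/(-240 + x)
-f(O(F(6 + 4))) = -(-298 - 1)/(-240 - 1) = -(-299)/(-241) = -(-1)*(-299)/241 = -1*299/241 = -299/241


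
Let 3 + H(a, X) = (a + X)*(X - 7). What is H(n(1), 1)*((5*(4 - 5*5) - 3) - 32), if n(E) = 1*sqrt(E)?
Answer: 2100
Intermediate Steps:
n(E) = sqrt(E)
H(a, X) = -3 + (-7 + X)*(X + a) (H(a, X) = -3 + (a + X)*(X - 7) = -3 + (X + a)*(-7 + X) = -3 + (-7 + X)*(X + a))
H(n(1), 1)*((5*(4 - 5*5) - 3) - 32) = (-3 + 1**2 - 7*1 - 7*sqrt(1) + 1*sqrt(1))*((5*(4 - 5*5) - 3) - 32) = (-3 + 1 - 7 - 7*1 + 1*1)*((5*(4 - 25) - 3) - 32) = (-3 + 1 - 7 - 7 + 1)*((5*(-21) - 3) - 32) = -15*((-105 - 3) - 32) = -15*(-108 - 32) = -15*(-140) = 2100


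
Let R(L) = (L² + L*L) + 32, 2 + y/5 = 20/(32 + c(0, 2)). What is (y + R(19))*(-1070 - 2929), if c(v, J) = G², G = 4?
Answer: -11934349/4 ≈ -2.9836e+6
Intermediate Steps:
c(v, J) = 16 (c(v, J) = 4² = 16)
y = -95/12 (y = -10 + 5*(20/(32 + 16)) = -10 + 5*(20/48) = -10 + 5*((1/48)*20) = -10 + 5*(5/12) = -10 + 25/12 = -95/12 ≈ -7.9167)
R(L) = 32 + 2*L² (R(L) = (L² + L²) + 32 = 2*L² + 32 = 32 + 2*L²)
(y + R(19))*(-1070 - 2929) = (-95/12 + (32 + 2*19²))*(-1070 - 2929) = (-95/12 + (32 + 2*361))*(-3999) = (-95/12 + (32 + 722))*(-3999) = (-95/12 + 754)*(-3999) = (8953/12)*(-3999) = -11934349/4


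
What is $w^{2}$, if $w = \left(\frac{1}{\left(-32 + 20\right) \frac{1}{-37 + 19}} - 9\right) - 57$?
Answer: $\frac{16641}{4} \approx 4160.3$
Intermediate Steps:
$w = - \frac{129}{2}$ ($w = \left(\frac{1}{\left(-12\right) \frac{1}{-18}} - 9\right) - 57 = \left(\frac{1}{\left(-12\right) \left(- \frac{1}{18}\right)} - 9\right) - 57 = \left(\frac{1}{\frac{2}{3}} - 9\right) - 57 = \left(\frac{3}{2} - 9\right) - 57 = - \frac{15}{2} - 57 = - \frac{129}{2} \approx -64.5$)
$w^{2} = \left(- \frac{129}{2}\right)^{2} = \frac{16641}{4}$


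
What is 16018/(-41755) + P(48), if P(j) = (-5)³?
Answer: -5235393/41755 ≈ -125.38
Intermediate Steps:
P(j) = -125
16018/(-41755) + P(48) = 16018/(-41755) - 125 = 16018*(-1/41755) - 125 = -16018/41755 - 125 = -5235393/41755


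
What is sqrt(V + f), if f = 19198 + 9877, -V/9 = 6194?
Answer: I*sqrt(26671) ≈ 163.31*I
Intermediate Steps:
V = -55746 (V = -9*6194 = -55746)
f = 29075
sqrt(V + f) = sqrt(-55746 + 29075) = sqrt(-26671) = I*sqrt(26671)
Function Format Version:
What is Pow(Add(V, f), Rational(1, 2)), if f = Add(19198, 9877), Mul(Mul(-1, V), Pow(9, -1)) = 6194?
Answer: Mul(I, Pow(26671, Rational(1, 2))) ≈ Mul(163.31, I)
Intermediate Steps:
V = -55746 (V = Mul(-9, 6194) = -55746)
f = 29075
Pow(Add(V, f), Rational(1, 2)) = Pow(Add(-55746, 29075), Rational(1, 2)) = Pow(-26671, Rational(1, 2)) = Mul(I, Pow(26671, Rational(1, 2)))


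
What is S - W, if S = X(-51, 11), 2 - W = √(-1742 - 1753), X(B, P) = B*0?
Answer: -2 + I*√3495 ≈ -2.0 + 59.119*I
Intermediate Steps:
X(B, P) = 0
W = 2 - I*√3495 (W = 2 - √(-1742 - 1753) = 2 - √(-3495) = 2 - I*√3495 ≈ 2.0 - 59.119*I)
S = 0
S - W = 0 - (2 - I*√3495) = 0 + (-2 + I*√3495) = -2 + I*√3495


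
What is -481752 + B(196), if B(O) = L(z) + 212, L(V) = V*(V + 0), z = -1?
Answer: -481539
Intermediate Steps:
L(V) = V² (L(V) = V*V = V²)
B(O) = 213 (B(O) = (-1)² + 212 = 1 + 212 = 213)
-481752 + B(196) = -481752 + 213 = -481539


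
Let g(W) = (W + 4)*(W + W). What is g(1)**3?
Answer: 1000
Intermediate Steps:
g(W) = 2*W*(4 + W) (g(W) = (4 + W)*(2*W) = 2*W*(4 + W))
g(1)**3 = (2*1*(4 + 1))**3 = (2*1*5)**3 = 10**3 = 1000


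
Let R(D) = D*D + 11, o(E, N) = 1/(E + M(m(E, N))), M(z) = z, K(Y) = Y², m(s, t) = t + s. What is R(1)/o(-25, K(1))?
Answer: -588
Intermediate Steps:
m(s, t) = s + t
o(E, N) = 1/(N + 2*E) (o(E, N) = 1/(E + (E + N)) = 1/(N + 2*E))
R(D) = 11 + D² (R(D) = D² + 11 = 11 + D²)
R(1)/o(-25, K(1)) = (11 + 1²)/(1/(1² + 2*(-25))) = (11 + 1)/(1/(1 - 50)) = 12/(1/(-49)) = 12/(-1/49) = 12*(-49) = -588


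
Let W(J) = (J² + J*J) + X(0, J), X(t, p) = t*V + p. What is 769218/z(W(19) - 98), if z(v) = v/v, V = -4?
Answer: 769218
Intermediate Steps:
X(t, p) = p - 4*t (X(t, p) = t*(-4) + p = -4*t + p = p - 4*t)
W(J) = J + 2*J² (W(J) = (J² + J*J) + (J - 4*0) = (J² + J²) + (J + 0) = 2*J² + J = J + 2*J²)
z(v) = 1
769218/z(W(19) - 98) = 769218/1 = 769218*1 = 769218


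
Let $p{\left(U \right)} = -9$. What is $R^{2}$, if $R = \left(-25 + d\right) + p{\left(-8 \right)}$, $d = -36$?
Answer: $4900$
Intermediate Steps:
$R = -70$ ($R = \left(-25 - 36\right) - 9 = -61 - 9 = -70$)
$R^{2} = \left(-70\right)^{2} = 4900$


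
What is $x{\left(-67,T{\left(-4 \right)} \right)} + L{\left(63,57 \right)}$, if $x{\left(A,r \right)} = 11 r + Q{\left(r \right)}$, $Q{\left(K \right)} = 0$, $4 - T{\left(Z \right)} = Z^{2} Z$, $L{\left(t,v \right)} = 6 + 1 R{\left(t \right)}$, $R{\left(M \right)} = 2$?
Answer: $756$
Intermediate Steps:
$L{\left(t,v \right)} = 8$ ($L{\left(t,v \right)} = 6 + 1 \cdot 2 = 6 + 2 = 8$)
$T{\left(Z \right)} = 4 - Z^{3}$ ($T{\left(Z \right)} = 4 - Z^{2} Z = 4 - Z^{3}$)
$x{\left(A,r \right)} = 11 r$ ($x{\left(A,r \right)} = 11 r + 0 = 11 r$)
$x{\left(-67,T{\left(-4 \right)} \right)} + L{\left(63,57 \right)} = 11 \left(4 - \left(-4\right)^{3}\right) + 8 = 11 \left(4 - -64\right) + 8 = 11 \left(4 + 64\right) + 8 = 11 \cdot 68 + 8 = 748 + 8 = 756$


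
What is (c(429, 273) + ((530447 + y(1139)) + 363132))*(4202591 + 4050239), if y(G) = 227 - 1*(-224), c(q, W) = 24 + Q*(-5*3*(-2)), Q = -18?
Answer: 7374019144620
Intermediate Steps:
c(q, W) = -516 (c(q, W) = 24 - 18*(-5*3)*(-2) = 24 - (-270)*(-2) = 24 - 18*30 = 24 - 540 = -516)
y(G) = 451 (y(G) = 227 + 224 = 451)
(c(429, 273) + ((530447 + y(1139)) + 363132))*(4202591 + 4050239) = (-516 + ((530447 + 451) + 363132))*(4202591 + 4050239) = (-516 + (530898 + 363132))*8252830 = (-516 + 894030)*8252830 = 893514*8252830 = 7374019144620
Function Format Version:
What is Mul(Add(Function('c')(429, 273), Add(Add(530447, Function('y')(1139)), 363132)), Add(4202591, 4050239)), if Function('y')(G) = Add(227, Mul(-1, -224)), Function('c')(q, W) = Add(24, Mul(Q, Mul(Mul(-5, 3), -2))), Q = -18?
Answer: 7374019144620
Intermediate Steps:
Function('c')(q, W) = -516 (Function('c')(q, W) = Add(24, Mul(-18, Mul(Mul(-5, 3), -2))) = Add(24, Mul(-18, Mul(-15, -2))) = Add(24, Mul(-18, 30)) = Add(24, -540) = -516)
Function('y')(G) = 451 (Function('y')(G) = Add(227, 224) = 451)
Mul(Add(Function('c')(429, 273), Add(Add(530447, Function('y')(1139)), 363132)), Add(4202591, 4050239)) = Mul(Add(-516, Add(Add(530447, 451), 363132)), Add(4202591, 4050239)) = Mul(Add(-516, Add(530898, 363132)), 8252830) = Mul(Add(-516, 894030), 8252830) = Mul(893514, 8252830) = 7374019144620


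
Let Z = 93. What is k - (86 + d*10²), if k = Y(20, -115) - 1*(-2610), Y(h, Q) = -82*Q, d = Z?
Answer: 2654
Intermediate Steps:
d = 93
k = 12040 (k = -82*(-115) - 1*(-2610) = 9430 + 2610 = 12040)
k - (86 + d*10²) = 12040 - (86 + 93*10²) = 12040 - (86 + 93*100) = 12040 - (86 + 9300) = 12040 - 1*9386 = 12040 - 9386 = 2654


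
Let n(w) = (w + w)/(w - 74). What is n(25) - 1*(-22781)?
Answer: 1116219/49 ≈ 22780.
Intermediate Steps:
n(w) = 2*w/(-74 + w) (n(w) = (2*w)/(-74 + w) = 2*w/(-74 + w))
n(25) - 1*(-22781) = 2*25/(-74 + 25) - 1*(-22781) = 2*25/(-49) + 22781 = 2*25*(-1/49) + 22781 = -50/49 + 22781 = 1116219/49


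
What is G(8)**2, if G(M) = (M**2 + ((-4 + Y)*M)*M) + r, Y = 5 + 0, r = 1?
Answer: 16641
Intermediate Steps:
Y = 5
G(M) = 1 + 2*M**2 (G(M) = (M**2 + ((-4 + 5)*M)*M) + 1 = (M**2 + (1*M)*M) + 1 = (M**2 + M*M) + 1 = (M**2 + M**2) + 1 = 2*M**2 + 1 = 1 + 2*M**2)
G(8)**2 = (1 + 2*8**2)**2 = (1 + 2*64)**2 = (1 + 128)**2 = 129**2 = 16641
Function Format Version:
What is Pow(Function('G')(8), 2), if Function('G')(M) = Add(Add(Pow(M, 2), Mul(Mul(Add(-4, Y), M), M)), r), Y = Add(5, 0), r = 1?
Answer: 16641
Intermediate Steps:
Y = 5
Function('G')(M) = Add(1, Mul(2, Pow(M, 2))) (Function('G')(M) = Add(Add(Pow(M, 2), Mul(Mul(Add(-4, 5), M), M)), 1) = Add(Add(Pow(M, 2), Mul(Mul(1, M), M)), 1) = Add(Add(Pow(M, 2), Mul(M, M)), 1) = Add(Add(Pow(M, 2), Pow(M, 2)), 1) = Add(Mul(2, Pow(M, 2)), 1) = Add(1, Mul(2, Pow(M, 2))))
Pow(Function('G')(8), 2) = Pow(Add(1, Mul(2, Pow(8, 2))), 2) = Pow(Add(1, Mul(2, 64)), 2) = Pow(Add(1, 128), 2) = Pow(129, 2) = 16641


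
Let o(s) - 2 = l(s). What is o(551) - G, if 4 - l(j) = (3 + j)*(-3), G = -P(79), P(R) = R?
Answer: 1747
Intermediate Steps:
G = -79 (G = -1*79 = -79)
l(j) = 13 + 3*j (l(j) = 4 - (3 + j)*(-3) = 4 - (-9 - 3*j) = 4 + (9 + 3*j) = 13 + 3*j)
o(s) = 15 + 3*s (o(s) = 2 + (13 + 3*s) = 15 + 3*s)
o(551) - G = (15 + 3*551) - 1*(-79) = (15 + 1653) + 79 = 1668 + 79 = 1747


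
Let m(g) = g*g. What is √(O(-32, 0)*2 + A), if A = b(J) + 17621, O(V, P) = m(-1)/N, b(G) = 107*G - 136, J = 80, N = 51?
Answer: √67743147/51 ≈ 161.38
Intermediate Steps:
m(g) = g²
b(G) = -136 + 107*G
O(V, P) = 1/51 (O(V, P) = (-1)²/51 = 1*(1/51) = 1/51)
A = 26045 (A = (-136 + 107*80) + 17621 = (-136 + 8560) + 17621 = 8424 + 17621 = 26045)
√(O(-32, 0)*2 + A) = √((1/51)*2 + 26045) = √(2/51 + 26045) = √(1328297/51) = √67743147/51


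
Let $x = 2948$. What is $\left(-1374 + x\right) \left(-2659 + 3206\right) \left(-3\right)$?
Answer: $-2582934$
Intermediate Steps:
$\left(-1374 + x\right) \left(-2659 + 3206\right) \left(-3\right) = \left(-1374 + 2948\right) \left(-2659 + 3206\right) \left(-3\right) = 1574 \cdot 547 \left(-3\right) = 860978 \left(-3\right) = -2582934$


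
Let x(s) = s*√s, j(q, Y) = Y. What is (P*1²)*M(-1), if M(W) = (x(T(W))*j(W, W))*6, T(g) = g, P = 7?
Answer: 42*I ≈ 42.0*I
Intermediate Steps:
x(s) = s^(3/2)
M(W) = 6*W^(5/2) (M(W) = (W^(3/2)*W)*6 = W^(5/2)*6 = 6*W^(5/2))
(P*1²)*M(-1) = (7*1²)*(6*(-1)^(5/2)) = (7*1)*(6*I) = 7*(6*I) = 42*I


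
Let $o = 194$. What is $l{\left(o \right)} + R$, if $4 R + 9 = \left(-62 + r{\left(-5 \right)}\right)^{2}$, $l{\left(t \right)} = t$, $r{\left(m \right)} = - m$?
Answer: $1004$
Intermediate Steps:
$R = 810$ ($R = - \frac{9}{4} + \frac{\left(-62 - -5\right)^{2}}{4} = - \frac{9}{4} + \frac{\left(-62 + 5\right)^{2}}{4} = - \frac{9}{4} + \frac{\left(-57\right)^{2}}{4} = - \frac{9}{4} + \frac{1}{4} \cdot 3249 = - \frac{9}{4} + \frac{3249}{4} = 810$)
$l{\left(o \right)} + R = 194 + 810 = 1004$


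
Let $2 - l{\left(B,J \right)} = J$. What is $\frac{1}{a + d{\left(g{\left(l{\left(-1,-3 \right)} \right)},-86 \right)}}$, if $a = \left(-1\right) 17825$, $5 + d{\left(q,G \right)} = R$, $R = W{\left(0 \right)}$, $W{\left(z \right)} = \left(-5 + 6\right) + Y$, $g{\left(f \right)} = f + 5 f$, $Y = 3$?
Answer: $- \frac{1}{17826} \approx -5.6098 \cdot 10^{-5}$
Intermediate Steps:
$l{\left(B,J \right)} = 2 - J$
$g{\left(f \right)} = 6 f$
$W{\left(z \right)} = 4$ ($W{\left(z \right)} = \left(-5 + 6\right) + 3 = 1 + 3 = 4$)
$R = 4$
$d{\left(q,G \right)} = -1$ ($d{\left(q,G \right)} = -5 + 4 = -1$)
$a = -17825$
$\frac{1}{a + d{\left(g{\left(l{\left(-1,-3 \right)} \right)},-86 \right)}} = \frac{1}{-17825 - 1} = \frac{1}{-17826} = - \frac{1}{17826}$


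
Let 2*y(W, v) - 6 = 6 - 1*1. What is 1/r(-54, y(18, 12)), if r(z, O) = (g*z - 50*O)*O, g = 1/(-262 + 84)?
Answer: -89/134464 ≈ -0.00066189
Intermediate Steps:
g = -1/178 (g = 1/(-178) = -1/178 ≈ -0.0056180)
y(W, v) = 11/2 (y(W, v) = 3 + (6 - 1*1)/2 = 3 + (6 - 1)/2 = 3 + (1/2)*5 = 3 + 5/2 = 11/2)
r(z, O) = O*(-50*O - z/178) (r(z, O) = (-z/178 - 50*O)*O = (-50*O - z/178)*O = O*(-50*O - z/178))
1/r(-54, y(18, 12)) = 1/(-1/178*11/2*(-54 + 8900*(11/2))) = 1/(-1/178*11/2*(-54 + 48950)) = 1/(-1/178*11/2*48896) = 1/(-134464/89) = -89/134464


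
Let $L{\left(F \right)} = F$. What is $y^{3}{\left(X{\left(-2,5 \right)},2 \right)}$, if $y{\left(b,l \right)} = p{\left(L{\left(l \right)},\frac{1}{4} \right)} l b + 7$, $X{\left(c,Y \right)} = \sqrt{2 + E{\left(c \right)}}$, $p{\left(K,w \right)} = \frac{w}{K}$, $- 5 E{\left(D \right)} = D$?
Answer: $\frac{\left(70 + \sqrt{15}\right)^{3}}{1000} \approx 403.14$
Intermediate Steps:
$E{\left(D \right)} = - \frac{D}{5}$
$X{\left(c,Y \right)} = \sqrt{2 - \frac{c}{5}}$
$y{\left(b,l \right)} = 7 + \frac{b}{4}$ ($y{\left(b,l \right)} = \frac{1}{4 l} l b + 7 = \frac{b}{4} + 7 = 7 + \frac{b}{4}$)
$y^{3}{\left(X{\left(-2,5 \right)},2 \right)} = \left(7 + \frac{\frac{1}{5} \sqrt{50 - -10}}{4}\right)^{3} = \left(7 + \frac{\frac{1}{5} \sqrt{50 + 10}}{4}\right)^{3} = \left(7 + \frac{\frac{1}{5} \sqrt{60}}{4}\right)^{3} = \left(7 + \frac{\frac{1}{5} \cdot 2 \sqrt{15}}{4}\right)^{3} = \left(7 + \frac{\frac{2}{5} \sqrt{15}}{4}\right)^{3} = \left(7 + \frac{\sqrt{15}}{10}\right)^{3}$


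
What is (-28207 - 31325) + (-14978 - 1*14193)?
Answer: -88703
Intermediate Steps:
(-28207 - 31325) + (-14978 - 1*14193) = -59532 + (-14978 - 14193) = -59532 - 29171 = -88703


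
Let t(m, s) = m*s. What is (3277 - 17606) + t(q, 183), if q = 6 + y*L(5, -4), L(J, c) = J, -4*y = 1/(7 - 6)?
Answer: -53839/4 ≈ -13460.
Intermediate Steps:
y = -1/4 (y = -1/(4*(7 - 6)) = -1/4/1 = -1/4*1 = -1/4 ≈ -0.25000)
q = 19/4 (q = 6 - 1/4*5 = 6 - 5/4 = 19/4 ≈ 4.7500)
(3277 - 17606) + t(q, 183) = (3277 - 17606) + (19/4)*183 = -14329 + 3477/4 = -53839/4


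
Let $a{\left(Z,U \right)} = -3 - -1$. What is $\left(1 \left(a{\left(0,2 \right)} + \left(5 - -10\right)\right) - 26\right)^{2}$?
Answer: $169$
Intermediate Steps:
$a{\left(Z,U \right)} = -2$ ($a{\left(Z,U \right)} = -3 + 1 = -2$)
$\left(1 \left(a{\left(0,2 \right)} + \left(5 - -10\right)\right) - 26\right)^{2} = \left(1 \left(-2 + \left(5 - -10\right)\right) - 26\right)^{2} = \left(1 \left(-2 + \left(5 + 10\right)\right) - 26\right)^{2} = \left(1 \left(-2 + 15\right) - 26\right)^{2} = \left(1 \cdot 13 - 26\right)^{2} = \left(13 - 26\right)^{2} = \left(-13\right)^{2} = 169$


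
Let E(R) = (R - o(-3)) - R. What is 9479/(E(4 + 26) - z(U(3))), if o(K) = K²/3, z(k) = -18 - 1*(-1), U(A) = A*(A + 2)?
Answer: 9479/14 ≈ 677.07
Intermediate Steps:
U(A) = A*(2 + A)
z(k) = -17 (z(k) = -18 + 1 = -17)
o(K) = K²/3 (o(K) = K²*(⅓) = K²/3)
E(R) = -3 (E(R) = (R - (-3)²/3) - R = (R - 9/3) - R = (R - 1*3) - R = (R - 3) - R = (-3 + R) - R = -3)
9479/(E(4 + 26) - z(U(3))) = 9479/(-3 - 1*(-17)) = 9479/(-3 + 17) = 9479/14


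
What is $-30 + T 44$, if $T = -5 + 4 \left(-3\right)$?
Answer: $-778$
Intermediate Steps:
$T = -17$ ($T = -5 - 12 = -17$)
$-30 + T 44 = -30 - 748 = -778$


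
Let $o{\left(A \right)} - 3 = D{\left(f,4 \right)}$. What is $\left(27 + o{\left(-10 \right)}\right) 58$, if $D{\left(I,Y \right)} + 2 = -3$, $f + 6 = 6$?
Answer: $1450$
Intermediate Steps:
$f = 0$ ($f = -6 + 6 = 0$)
$D{\left(I,Y \right)} = -5$ ($D{\left(I,Y \right)} = -2 - 3 = -5$)
$o{\left(A \right)} = -2$ ($o{\left(A \right)} = 3 - 5 = -2$)
$\left(27 + o{\left(-10 \right)}\right) 58 = \left(27 - 2\right) 58 = 25 \cdot 58 = 1450$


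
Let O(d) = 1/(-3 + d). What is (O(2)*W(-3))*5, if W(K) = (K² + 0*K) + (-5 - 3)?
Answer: -5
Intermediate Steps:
W(K) = -8 + K² (W(K) = (K² + 0) - 8 = K² - 8 = -8 + K²)
(O(2)*W(-3))*5 = ((-8 + (-3)²)/(-3 + 2))*5 = ((-8 + 9)/(-1))*5 = -1*1*5 = -1*5 = -5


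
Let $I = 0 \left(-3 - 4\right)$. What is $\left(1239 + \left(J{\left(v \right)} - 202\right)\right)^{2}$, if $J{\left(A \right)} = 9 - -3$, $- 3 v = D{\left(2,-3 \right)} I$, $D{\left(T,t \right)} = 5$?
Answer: $1100401$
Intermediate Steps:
$I = 0$ ($I = 0 \left(-7\right) = 0$)
$v = 0$ ($v = - \frac{5 \cdot 0}{3} = \left(- \frac{1}{3}\right) 0 = 0$)
$J{\left(A \right)} = 12$ ($J{\left(A \right)} = 9 + 3 = 12$)
$\left(1239 + \left(J{\left(v \right)} - 202\right)\right)^{2} = \left(1239 + \left(12 - 202\right)\right)^{2} = \left(1239 - 190\right)^{2} = 1049^{2} = 1100401$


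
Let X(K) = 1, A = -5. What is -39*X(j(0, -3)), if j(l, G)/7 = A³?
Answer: -39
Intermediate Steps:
j(l, G) = -875 (j(l, G) = 7*(-5)³ = 7*(-125) = -875)
-39*X(j(0, -3)) = -39*1 = -39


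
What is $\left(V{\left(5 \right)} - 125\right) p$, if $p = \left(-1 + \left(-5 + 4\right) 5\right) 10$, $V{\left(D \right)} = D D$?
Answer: $6000$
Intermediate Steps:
$V{\left(D \right)} = D^{2}$
$p = -60$ ($p = \left(-1 - 5\right) 10 = \left(-6\right) 10 = -60$)
$\left(V{\left(5 \right)} - 125\right) p = \left(5^{2} - 125\right) \left(-60\right) = \left(25 - 125\right) \left(-60\right) = \left(-100\right) \left(-60\right) = 6000$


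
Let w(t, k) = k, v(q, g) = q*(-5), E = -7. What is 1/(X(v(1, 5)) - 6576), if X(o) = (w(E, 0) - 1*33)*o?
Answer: -1/6411 ≈ -0.00015598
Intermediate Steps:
v(q, g) = -5*q
X(o) = -33*o (X(o) = (0 - 1*33)*o = (0 - 33)*o = -33*o)
1/(X(v(1, 5)) - 6576) = 1/(-(-165) - 6576) = 1/(-33*(-5) - 6576) = 1/(165 - 6576) = 1/(-6411) = -1/6411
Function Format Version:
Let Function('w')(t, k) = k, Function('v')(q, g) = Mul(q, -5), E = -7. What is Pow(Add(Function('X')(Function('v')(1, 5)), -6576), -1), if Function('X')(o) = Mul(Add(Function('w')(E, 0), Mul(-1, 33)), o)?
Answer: Rational(-1, 6411) ≈ -0.00015598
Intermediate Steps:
Function('v')(q, g) = Mul(-5, q)
Function('X')(o) = Mul(-33, o) (Function('X')(o) = Mul(Add(0, Mul(-1, 33)), o) = Mul(Add(0, -33), o) = Mul(-33, o))
Pow(Add(Function('X')(Function('v')(1, 5)), -6576), -1) = Pow(Add(Mul(-33, Mul(-5, 1)), -6576), -1) = Pow(Add(Mul(-33, -5), -6576), -1) = Pow(Add(165, -6576), -1) = Pow(-6411, -1) = Rational(-1, 6411)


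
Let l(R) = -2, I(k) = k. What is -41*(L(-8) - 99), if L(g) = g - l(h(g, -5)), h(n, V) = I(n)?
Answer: 4305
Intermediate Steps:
h(n, V) = n
L(g) = 2 + g (L(g) = g - 1*(-2) = g + 2 = 2 + g)
-41*(L(-8) - 99) = -41*((2 - 8) - 99) = -41*(-6 - 99) = -41*(-105) = 4305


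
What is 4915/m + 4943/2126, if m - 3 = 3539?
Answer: 6989349/1882573 ≈ 3.7127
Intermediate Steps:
m = 3542 (m = 3 + 3539 = 3542)
4915/m + 4943/2126 = 4915/3542 + 4943/2126 = 6989349/1882573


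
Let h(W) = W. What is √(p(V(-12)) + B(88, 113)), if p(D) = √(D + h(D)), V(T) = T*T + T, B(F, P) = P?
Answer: √(113 + 2*√66) ≈ 11.369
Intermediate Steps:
V(T) = T + T² (V(T) = T² + T = T + T²)
p(D) = √2*√D (p(D) = √(D + D) = √(2*D) = √2*√D)
√(p(V(-12)) + B(88, 113)) = √(√2*√(-12*(1 - 12)) + 113) = √(√2*√(-12*(-11)) + 113) = √(√2*√132 + 113) = √(√2*(2*√33) + 113) = √(2*√66 + 113) = √(113 + 2*√66)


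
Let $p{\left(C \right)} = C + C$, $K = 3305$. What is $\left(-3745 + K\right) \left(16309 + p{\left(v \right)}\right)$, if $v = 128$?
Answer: $-7288600$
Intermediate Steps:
$p{\left(C \right)} = 2 C$
$\left(-3745 + K\right) \left(16309 + p{\left(v \right)}\right) = \left(-3745 + 3305\right) \left(16309 + 2 \cdot 128\right) = - 440 \left(16309 + 256\right) = \left(-440\right) 16565 = -7288600$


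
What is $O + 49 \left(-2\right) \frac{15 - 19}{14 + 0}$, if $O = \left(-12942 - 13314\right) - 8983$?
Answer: $-35211$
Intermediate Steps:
$O = -35239$ ($O = -26256 - 8983 = -35239$)
$O + 49 \left(-2\right) \frac{15 - 19}{14 + 0} = -35239 + 49 \left(-2\right) \frac{15 - 19}{14 + 0} = -35239 - 98 \left(- \frac{4}{14}\right) = -35239 - 98 \left(\left(-4\right) \frac{1}{14}\right) = -35239 - -28 = -35239 + 28 = -35211$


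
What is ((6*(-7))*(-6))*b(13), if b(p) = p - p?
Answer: 0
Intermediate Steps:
b(p) = 0
((6*(-7))*(-6))*b(13) = ((6*(-7))*(-6))*0 = -42*(-6)*0 = 252*0 = 0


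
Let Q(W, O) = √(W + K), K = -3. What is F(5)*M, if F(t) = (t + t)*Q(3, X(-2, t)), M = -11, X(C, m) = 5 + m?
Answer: 0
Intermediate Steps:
Q(W, O) = √(-3 + W) (Q(W, O) = √(W - 3) = √(-3 + W))
F(t) = 0 (F(t) = (t + t)*√(-3 + 3) = (2*t)*√0 = (2*t)*0 = 0)
F(5)*M = 0*(-11) = 0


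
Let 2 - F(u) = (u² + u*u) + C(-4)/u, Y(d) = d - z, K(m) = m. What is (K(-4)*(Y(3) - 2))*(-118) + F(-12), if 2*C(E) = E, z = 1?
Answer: -1717/6 ≈ -286.17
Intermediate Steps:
C(E) = E/2
Y(d) = -1 + d (Y(d) = d - 1*1 = d - 1 = -1 + d)
F(u) = 2 - 2*u² + 2/u (F(u) = 2 - ((u² + u*u) + ((½)*(-4))/u) = 2 - ((u² + u²) - 2/u) = 2 - (2*u² - 2/u) = 2 - (-2/u + 2*u²) = 2 + (-2*u² + 2/u) = 2 - 2*u² + 2/u)
(K(-4)*(Y(3) - 2))*(-118) + F(-12) = -4*((-1 + 3) - 2)*(-118) + (2 - 2*(-12)² + 2/(-12)) = -4*(2 - 2)*(-118) + (2 - 2*144 + 2*(-1/12)) = -4*0*(-118) + (2 - 288 - ⅙) = 0*(-118) - 1717/6 = 0 - 1717/6 = -1717/6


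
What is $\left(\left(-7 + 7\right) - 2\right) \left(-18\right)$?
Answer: $36$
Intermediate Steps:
$\left(\left(-7 + 7\right) - 2\right) \left(-18\right) = \left(0 - 2\right) \left(-18\right) = \left(-2\right) \left(-18\right) = 36$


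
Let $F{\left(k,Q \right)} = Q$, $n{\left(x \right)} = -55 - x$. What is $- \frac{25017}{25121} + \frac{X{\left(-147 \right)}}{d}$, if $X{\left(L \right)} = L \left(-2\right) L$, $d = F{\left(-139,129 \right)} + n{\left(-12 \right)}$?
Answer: $- \frac{543915420}{1080203} \approx -503.53$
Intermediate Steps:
$d = 86$ ($d = 129 - 43 = 86$)
$X{\left(L \right)} = - 2 L^{2}$ ($X{\left(L \right)} = - 2 L L = - 2 L^{2}$)
$- \frac{25017}{25121} + \frac{X{\left(-147 \right)}}{d} = - \frac{25017}{25121} + \frac{\left(-2\right) \left(-147\right)^{2}}{86} = \left(-25017\right) \frac{1}{25121} + \left(-2\right) 21609 \cdot \frac{1}{86} = - \frac{25017}{25121} - \frac{21609}{43} = - \frac{543915420}{1080203}$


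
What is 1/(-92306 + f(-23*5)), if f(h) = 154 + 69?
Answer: -1/92083 ≈ -1.0860e-5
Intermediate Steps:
f(h) = 223
1/(-92306 + f(-23*5)) = 1/(-92306 + 223) = 1/(-92083) = -1/92083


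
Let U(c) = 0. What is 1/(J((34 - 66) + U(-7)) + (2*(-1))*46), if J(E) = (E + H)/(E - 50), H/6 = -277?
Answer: -41/2925 ≈ -0.014017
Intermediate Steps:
H = -1662 (H = 6*(-277) = -1662)
J(E) = (-1662 + E)/(-50 + E) (J(E) = (E - 1662)/(E - 50) = (-1662 + E)/(-50 + E))
1/(J((34 - 66) + U(-7)) + (2*(-1))*46) = 1/((-1662 + ((34 - 66) + 0))/(-50 + ((34 - 66) + 0)) + (2*(-1))*46) = 1/((-1662 + (-32 + 0))/(-50 + (-32 + 0)) - 2*46) = 1/((-1662 - 32)/(-50 - 32) - 92) = 1/(-1694/(-82) - 92) = 1/(-1/82*(-1694) - 92) = 1/(847/41 - 92) = 1/(-2925/41) = -41/2925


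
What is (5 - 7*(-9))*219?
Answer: 14892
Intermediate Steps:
(5 - 7*(-9))*219 = (5 + 63)*219 = 68*219 = 14892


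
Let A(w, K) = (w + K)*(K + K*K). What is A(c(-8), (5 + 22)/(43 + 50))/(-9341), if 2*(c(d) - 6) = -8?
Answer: -25560/278277731 ≈ -9.1851e-5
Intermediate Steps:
c(d) = 2 (c(d) = 6 + (½)*(-8) = 6 - 4 = 2)
A(w, K) = (K + w)*(K + K²)
A(c(-8), (5 + 22)/(43 + 50))/(-9341) = (((5 + 22)/(43 + 50))*((5 + 22)/(43 + 50) + 2 + ((5 + 22)/(43 + 50))² + ((5 + 22)/(43 + 50))*2))/(-9341) = ((27/93)*(27/93 + 2 + (27/93)² + (27/93)*2))*(-1/9341) = ((27*(1/93))*(27*(1/93) + 2 + (27*(1/93))² + (27*(1/93))*2))*(-1/9341) = (9*(9/31 + 2 + (9/31)² + (9/31)*2)/31)*(-1/9341) = (9*(9/31 + 2 + 81/961 + 18/31)/31)*(-1/9341) = ((9/31)*(2840/961))*(-1/9341) = (25560/29791)*(-1/9341) = -25560/278277731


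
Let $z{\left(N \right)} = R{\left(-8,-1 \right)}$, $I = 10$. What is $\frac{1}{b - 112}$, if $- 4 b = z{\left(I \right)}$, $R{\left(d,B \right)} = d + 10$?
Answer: $- \frac{2}{225} \approx -0.0088889$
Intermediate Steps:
$R{\left(d,B \right)} = 10 + d$
$z{\left(N \right)} = 2$ ($z{\left(N \right)} = 10 - 8 = 2$)
$b = - \frac{1}{2}$ ($b = \left(- \frac{1}{4}\right) 2 = - \frac{1}{2} \approx -0.5$)
$\frac{1}{b - 112} = \frac{1}{- \frac{1}{2} - 112} = \frac{1}{- \frac{225}{2}} = - \frac{2}{225}$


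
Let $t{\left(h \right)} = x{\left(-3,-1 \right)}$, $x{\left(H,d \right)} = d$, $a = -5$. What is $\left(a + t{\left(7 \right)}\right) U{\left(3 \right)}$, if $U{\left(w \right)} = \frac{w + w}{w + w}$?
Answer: $-6$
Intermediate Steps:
$t{\left(h \right)} = -1$
$U{\left(w \right)} = 1$ ($U{\left(w \right)} = \frac{2 w}{2 w} = 2 w \frac{1}{2 w} = 1$)
$\left(a + t{\left(7 \right)}\right) U{\left(3 \right)} = \left(-5 - 1\right) 1 = \left(-6\right) 1 = -6$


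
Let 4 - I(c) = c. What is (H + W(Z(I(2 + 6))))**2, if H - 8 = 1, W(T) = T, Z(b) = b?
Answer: 25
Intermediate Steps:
I(c) = 4 - c
H = 9 (H = 8 + 1 = 9)
(H + W(Z(I(2 + 6))))**2 = (9 + (4 - (2 + 6)))**2 = (9 + (4 - 1*8))**2 = (9 + (4 - 8))**2 = (9 - 4)**2 = 5**2 = 25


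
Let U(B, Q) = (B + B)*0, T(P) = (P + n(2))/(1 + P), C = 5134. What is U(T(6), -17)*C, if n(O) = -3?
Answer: 0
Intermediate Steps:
T(P) = (-3 + P)/(1 + P) (T(P) = (P - 3)/(1 + P) = (-3 + P)/(1 + P))
U(B, Q) = 0 (U(B, Q) = (2*B)*0 = 0)
U(T(6), -17)*C = 0*5134 = 0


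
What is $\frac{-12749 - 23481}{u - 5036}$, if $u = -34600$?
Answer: $\frac{18115}{19818} \approx 0.91407$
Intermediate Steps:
$\frac{-12749 - 23481}{u - 5036} = \frac{-12749 - 23481}{-34600 - 5036} = - \frac{36230}{-39636} = \left(-36230\right) \left(- \frac{1}{39636}\right) = \frac{18115}{19818}$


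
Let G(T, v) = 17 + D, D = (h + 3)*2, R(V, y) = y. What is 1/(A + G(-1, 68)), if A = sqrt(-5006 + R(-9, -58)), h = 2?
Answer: 9/1931 - 2*I*sqrt(1266)/5793 ≈ 0.0046608 - 0.012284*I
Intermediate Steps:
D = 10 (D = (2 + 3)*2 = 5*2 = 10)
G(T, v) = 27 (G(T, v) = 17 + 10 = 27)
A = 2*I*sqrt(1266) (A = sqrt(-5006 - 58) = sqrt(-5064) = 2*I*sqrt(1266) ≈ 71.162*I)
1/(A + G(-1, 68)) = 1/(2*I*sqrt(1266) + 27) = 1/(27 + 2*I*sqrt(1266))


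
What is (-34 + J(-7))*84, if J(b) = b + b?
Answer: -4032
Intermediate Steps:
J(b) = 2*b
(-34 + J(-7))*84 = (-34 + 2*(-7))*84 = (-34 - 14)*84 = -48*84 = -4032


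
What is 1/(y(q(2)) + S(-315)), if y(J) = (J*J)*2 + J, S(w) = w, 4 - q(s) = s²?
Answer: -1/315 ≈ -0.0031746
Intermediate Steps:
q(s) = 4 - s²
y(J) = J + 2*J² (y(J) = J²*2 + J = 2*J² + J = J + 2*J²)
1/(y(q(2)) + S(-315)) = 1/((4 - 1*2²)*(1 + 2*(4 - 1*2²)) - 315) = 1/((4 - 1*4)*(1 + 2*(4 - 1*4)) - 315) = 1/((4 - 4)*(1 + 2*(4 - 4)) - 315) = 1/(0*(1 + 2*0) - 315) = 1/(0*(1 + 0) - 315) = 1/(0*1 - 315) = 1/(0 - 315) = 1/(-315) = -1/315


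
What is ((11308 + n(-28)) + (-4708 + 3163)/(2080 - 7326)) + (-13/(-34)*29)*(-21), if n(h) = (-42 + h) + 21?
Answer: 491680056/44591 ≈ 11026.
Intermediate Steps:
n(h) = -21 + h
((11308 + n(-28)) + (-4708 + 3163)/(2080 - 7326)) + (-13/(-34)*29)*(-21) = ((11308 + (-21 - 28)) + (-4708 + 3163)/(2080 - 7326)) + (-13/(-34)*29)*(-21) = ((11308 - 49) - 1545/(-5246)) + (-13*(-1/34)*29)*(-21) = (11259 - 1545*(-1/5246)) + ((13/34)*29)*(-21) = (11259 + 1545/5246) + (377/34)*(-21) = 59066259/5246 - 7917/34 = 491680056/44591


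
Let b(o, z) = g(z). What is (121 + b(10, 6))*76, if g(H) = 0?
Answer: 9196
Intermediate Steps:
b(o, z) = 0
(121 + b(10, 6))*76 = (121 + 0)*76 = 121*76 = 9196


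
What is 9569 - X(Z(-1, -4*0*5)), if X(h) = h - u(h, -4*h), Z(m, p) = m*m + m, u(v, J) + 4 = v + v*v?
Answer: 9565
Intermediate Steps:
u(v, J) = -4 + v + v² (u(v, J) = -4 + (v + v*v) = -4 + (v + v²) = -4 + v + v²)
Z(m, p) = m + m² (Z(m, p) = m² + m = m + m²)
X(h) = 4 - h² (X(h) = h - (-4 + h + h²) = h + (4 - h - h²) = 4 - h²)
9569 - X(Z(-1, -4*0*5)) = 9569 - (4 - (-(1 - 1))²) = 9569 - (4 - (-1*0)²) = 9569 - (4 - 1*0²) = 9569 - (4 - 1*0) = 9569 - (4 + 0) = 9569 - 1*4 = 9569 - 4 = 9565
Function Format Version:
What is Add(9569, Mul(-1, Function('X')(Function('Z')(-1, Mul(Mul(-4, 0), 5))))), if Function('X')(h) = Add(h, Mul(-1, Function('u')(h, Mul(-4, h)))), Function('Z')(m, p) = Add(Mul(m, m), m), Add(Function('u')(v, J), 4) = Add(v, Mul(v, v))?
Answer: 9565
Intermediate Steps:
Function('u')(v, J) = Add(-4, v, Pow(v, 2)) (Function('u')(v, J) = Add(-4, Add(v, Mul(v, v))) = Add(-4, Add(v, Pow(v, 2))) = Add(-4, v, Pow(v, 2)))
Function('Z')(m, p) = Add(m, Pow(m, 2)) (Function('Z')(m, p) = Add(Pow(m, 2), m) = Add(m, Pow(m, 2)))
Function('X')(h) = Add(4, Mul(-1, Pow(h, 2))) (Function('X')(h) = Add(h, Mul(-1, Add(-4, h, Pow(h, 2)))) = Add(h, Add(4, Mul(-1, h), Mul(-1, Pow(h, 2)))) = Add(4, Mul(-1, Pow(h, 2))))
Add(9569, Mul(-1, Function('X')(Function('Z')(-1, Mul(Mul(-4, 0), 5))))) = Add(9569, Mul(-1, Add(4, Mul(-1, Pow(Mul(-1, Add(1, -1)), 2))))) = Add(9569, Mul(-1, Add(4, Mul(-1, Pow(Mul(-1, 0), 2))))) = Add(9569, Mul(-1, Add(4, Mul(-1, Pow(0, 2))))) = Add(9569, Mul(-1, Add(4, Mul(-1, 0)))) = Add(9569, Mul(-1, Add(4, 0))) = Add(9569, Mul(-1, 4)) = Add(9569, -4) = 9565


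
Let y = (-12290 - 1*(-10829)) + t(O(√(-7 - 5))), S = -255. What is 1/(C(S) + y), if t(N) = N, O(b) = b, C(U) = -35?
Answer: -374/559507 - I*√3/1119014 ≈ -0.00066845 - 1.5478e-6*I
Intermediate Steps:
y = -1461 + 2*I*√3 (y = (-12290 - 1*(-10829)) + √(-7 - 5) = (-12290 + 10829) + √(-12) = -1461 + 2*I*√3 ≈ -1461.0 + 3.4641*I)
1/(C(S) + y) = 1/(-35 + (-1461 + 2*I*√3)) = 1/(-1496 + 2*I*√3)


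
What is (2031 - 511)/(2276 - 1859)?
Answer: 1520/417 ≈ 3.6451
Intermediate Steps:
(2031 - 511)/(2276 - 1859) = 1520/417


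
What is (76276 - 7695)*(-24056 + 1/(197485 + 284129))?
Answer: -794559329452523/481614 ≈ -1.6498e+9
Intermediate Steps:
(76276 - 7695)*(-24056 + 1/(197485 + 284129)) = 68581*(-24056 + 1/481614) = 68581*(-11585706383/481614) = -794559329452523/481614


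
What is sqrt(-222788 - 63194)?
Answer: I*sqrt(285982) ≈ 534.77*I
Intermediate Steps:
sqrt(-222788 - 63194) = sqrt(-285982) = I*sqrt(285982)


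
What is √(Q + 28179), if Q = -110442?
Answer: I*√82263 ≈ 286.82*I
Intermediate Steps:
√(Q + 28179) = √(-110442 + 28179) = √(-82263) = I*√82263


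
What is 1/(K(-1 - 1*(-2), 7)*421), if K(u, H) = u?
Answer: 1/421 ≈ 0.0023753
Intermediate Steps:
1/(K(-1 - 1*(-2), 7)*421) = 1/((-1 - 1*(-2))*421) = 1/((-1 + 2)*421) = 1/(1*421) = 1/421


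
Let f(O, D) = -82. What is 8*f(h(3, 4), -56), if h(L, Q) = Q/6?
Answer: -656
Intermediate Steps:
h(L, Q) = Q/6 (h(L, Q) = Q*(1/6) = Q/6)
8*f(h(3, 4), -56) = 8*(-82) = -656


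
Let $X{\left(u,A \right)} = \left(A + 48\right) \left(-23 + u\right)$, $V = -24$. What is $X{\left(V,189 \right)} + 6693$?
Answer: $-4446$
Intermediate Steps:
$X{\left(u,A \right)} = \left(-23 + u\right) \left(48 + A\right)$ ($X{\left(u,A \right)} = \left(48 + A\right) \left(-23 + u\right) = \left(-23 + u\right) \left(48 + A\right)$)
$X{\left(V,189 \right)} + 6693 = \left(-1104 - 4347 + 48 \left(-24\right) + 189 \left(-24\right)\right) + 6693 = \left(-1104 - 4347 - 1152 - 4536\right) + 6693 = -11139 + 6693 = -4446$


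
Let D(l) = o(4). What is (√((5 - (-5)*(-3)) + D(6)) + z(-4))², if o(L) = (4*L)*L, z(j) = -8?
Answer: 118 - 48*√6 ≈ 0.42449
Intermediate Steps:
o(L) = 4*L²
D(l) = 64 (D(l) = 4*4² = 4*16 = 64)
(√((5 - (-5)*(-3)) + D(6)) + z(-4))² = (√((5 - (-5)*(-3)) + 64) - 8)² = (√((5 - 5*3) + 64) - 8)² = (√((5 - 15) + 64) - 8)² = (√(-10 + 64) - 8)² = (√54 - 8)² = (3*√6 - 8)² = (-8 + 3*√6)²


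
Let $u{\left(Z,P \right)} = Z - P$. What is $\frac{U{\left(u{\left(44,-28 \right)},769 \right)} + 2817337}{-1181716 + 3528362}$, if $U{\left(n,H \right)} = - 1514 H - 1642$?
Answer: $\frac{1651429}{2346646} \approx 0.70374$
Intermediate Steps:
$U{\left(n,H \right)} = -1642 - 1514 H$
$\frac{U{\left(u{\left(44,-28 \right)},769 \right)} + 2817337}{-1181716 + 3528362} = \frac{\left(-1642 - 1164266\right) + 2817337}{-1181716 + 3528362} = \frac{\left(-1642 - 1164266\right) + 2817337}{2346646} = \left(-1165908 + 2817337\right) \frac{1}{2346646} = 1651429 \cdot \frac{1}{2346646} = \frac{1651429}{2346646}$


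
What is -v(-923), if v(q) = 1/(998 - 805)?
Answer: -1/193 ≈ -0.0051813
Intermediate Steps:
v(q) = 1/193
-v(-923) = -1*1/193 = -1/193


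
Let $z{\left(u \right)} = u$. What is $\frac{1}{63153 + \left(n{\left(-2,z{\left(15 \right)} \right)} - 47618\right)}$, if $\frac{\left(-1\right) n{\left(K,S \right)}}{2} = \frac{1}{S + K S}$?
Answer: $\frac{15}{233027} \approx 6.437 \cdot 10^{-5}$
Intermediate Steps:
$n{\left(K,S \right)} = - \frac{2}{S + K S}$
$\frac{1}{63153 + \left(n{\left(-2,z{\left(15 \right)} \right)} - 47618\right)} = \frac{1}{63153 - \left(47618 + \frac{2}{15 \left(1 - 2\right)}\right)} = \frac{1}{63153 - \left(47618 + \frac{2}{15 \left(-1\right)}\right)} = \frac{1}{63153 - \left(47618 + \frac{2}{15} \left(-1\right)\right)} = \frac{1}{63153 + \left(\frac{2}{15} - 47618\right)} = \frac{1}{63153 - \frac{714268}{15}} = \frac{1}{\frac{233027}{15}} = \frac{15}{233027}$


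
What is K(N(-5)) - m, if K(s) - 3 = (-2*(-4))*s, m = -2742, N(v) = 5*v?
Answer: 2545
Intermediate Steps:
K(s) = 3 + 8*s (K(s) = 3 + (-2*(-4))*s = 3 + 8*s)
K(N(-5)) - m = (3 + 8*(5*(-5))) - 1*(-2742) = (3 + 8*(-25)) + 2742 = (3 - 200) + 2742 = -197 + 2742 = 2545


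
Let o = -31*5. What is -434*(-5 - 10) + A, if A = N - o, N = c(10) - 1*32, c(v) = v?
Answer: 6643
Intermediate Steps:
N = -22 (N = 10 - 1*32 = 10 - 32 = -22)
o = -155 (o = -1*155 = -155)
A = 133 (A = -22 - 1*(-155) = -22 + 155 = 133)
-434*(-5 - 10) + A = -434*(-5 - 10) + 133 = -434*(-15) + 133 = -62*(-105) + 133 = 6510 + 133 = 6643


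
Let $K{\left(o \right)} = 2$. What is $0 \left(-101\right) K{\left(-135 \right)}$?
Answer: $0$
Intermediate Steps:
$0 \left(-101\right) K{\left(-135 \right)} = 0 \left(-101\right) 2 = 0 \cdot 2 = 0$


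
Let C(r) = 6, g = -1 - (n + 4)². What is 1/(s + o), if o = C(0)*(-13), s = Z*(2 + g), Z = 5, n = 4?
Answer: -1/393 ≈ -0.0025445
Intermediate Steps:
g = -65 (g = -1 - (4 + 4)² = -1 - 1*8² = -1 - 1*64 = -1 - 64 = -65)
s = -315 (s = 5*(2 - 65) = 5*(-63) = -315)
o = -78 (o = 6*(-13) = -78)
1/(s + o) = 1/(-315 - 78) = 1/(-393) = -1/393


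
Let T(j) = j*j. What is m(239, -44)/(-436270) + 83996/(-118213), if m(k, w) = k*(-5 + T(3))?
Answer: -18378973274/25786392755 ≈ -0.71274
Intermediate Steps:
T(j) = j²
m(k, w) = 4*k (m(k, w) = k*(-5 + 3²) = k*(-5 + 9) = k*4 = 4*k)
m(239, -44)/(-436270) + 83996/(-118213) = (4*239)/(-436270) + 83996/(-118213) = 956*(-1/436270) + 83996*(-1/118213) = -478/218135 - 83996/118213 = -18378973274/25786392755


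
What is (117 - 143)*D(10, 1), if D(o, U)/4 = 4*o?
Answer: -4160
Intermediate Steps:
D(o, U) = 16*o (D(o, U) = 4*(4*o) = 16*o)
(117 - 143)*D(10, 1) = (117 - 143)*(16*10) = -26*160 = -4160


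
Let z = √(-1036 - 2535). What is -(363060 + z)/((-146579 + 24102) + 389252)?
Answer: -24204/17785 - I*√3571/266775 ≈ -1.3609 - 0.000224*I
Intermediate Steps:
z = I*√3571 (z = √(-3571) = I*√3571 ≈ 59.758*I)
-(363060 + z)/((-146579 + 24102) + 389252) = -(363060 + I*√3571)/((-146579 + 24102) + 389252) = -(363060 + I*√3571)/(-122477 + 389252) = -(363060 + I*√3571)/266775 = -(24204/17785 + I*√3571/266775) = -24204/17785 - I*√3571/266775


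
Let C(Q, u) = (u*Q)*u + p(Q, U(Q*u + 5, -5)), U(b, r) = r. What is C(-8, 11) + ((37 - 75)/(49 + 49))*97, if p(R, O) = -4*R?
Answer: -47707/49 ≈ -973.61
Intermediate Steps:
C(Q, u) = -4*Q + Q*u² (C(Q, u) = (u*Q)*u - 4*Q = (Q*u)*u - 4*Q = Q*u² - 4*Q = -4*Q + Q*u²)
C(-8, 11) + ((37 - 75)/(49 + 49))*97 = -8*(-4 + 11²) + ((37 - 75)/(49 + 49))*97 = -8*(-4 + 121) - 38/98*97 = -8*117 - 38*1/98*97 = -936 - 19/49*97 = -936 - 1843/49 = -47707/49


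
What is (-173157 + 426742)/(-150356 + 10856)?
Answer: -50717/27900 ≈ -1.8178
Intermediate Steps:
(-173157 + 426742)/(-150356 + 10856) = 253585/(-139500) = 253585*(-1/139500) = -50717/27900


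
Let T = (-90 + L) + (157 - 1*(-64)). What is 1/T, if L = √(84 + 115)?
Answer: 131/16962 - √199/16962 ≈ 0.0068915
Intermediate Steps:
L = √199 ≈ 14.107
T = 131 + √199 (T = (-90 + √199) + (157 - 1*(-64)) = (-90 + √199) + (157 + 64) = (-90 + √199) + 221 = 131 + √199 ≈ 145.11)
1/T = 1/(131 + √199)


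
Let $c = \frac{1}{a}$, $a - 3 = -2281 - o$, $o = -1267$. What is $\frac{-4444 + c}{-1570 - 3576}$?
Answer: $\frac{4492885}{5202606} \approx 0.86358$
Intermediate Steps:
$a = -1011$ ($a = 3 - 1014 = -1011$)
$c = - \frac{1}{1011}$ ($c = \frac{1}{-1011} = - \frac{1}{1011} \approx -0.00098912$)
$\frac{-4444 + c}{-1570 - 3576} = \frac{-4444 - \frac{1}{1011}}{-1570 - 3576} = - \frac{4492885}{1011 \left(-5146\right)} = \left(- \frac{4492885}{1011}\right) \left(- \frac{1}{5146}\right) = \frac{4492885}{5202606}$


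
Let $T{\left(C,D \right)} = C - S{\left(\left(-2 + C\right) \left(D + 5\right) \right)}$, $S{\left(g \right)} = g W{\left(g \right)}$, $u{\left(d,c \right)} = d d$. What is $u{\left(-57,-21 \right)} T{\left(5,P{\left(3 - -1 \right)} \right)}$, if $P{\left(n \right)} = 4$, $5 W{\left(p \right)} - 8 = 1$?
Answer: $- \frac{708282}{5} \approx -1.4166 \cdot 10^{5}$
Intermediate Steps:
$u{\left(d,c \right)} = d^{2}$
$W{\left(p \right)} = \frac{9}{5}$ ($W{\left(p \right)} = \frac{8}{5} + \frac{1}{5} \cdot 1 = \frac{8}{5} + \frac{1}{5} = \frac{9}{5}$)
$S{\left(g \right)} = \frac{9 g}{5}$ ($S{\left(g \right)} = g \frac{9}{5} = \frac{9 g}{5}$)
$T{\left(C,D \right)} = C - \frac{9 \left(-2 + C\right) \left(5 + D\right)}{5}$ ($T{\left(C,D \right)} = C - \frac{9 \left(-2 + C\right) \left(D + 5\right)}{5} = C - \frac{9 \left(-2 + C\right) \left(5 + D\right)}{5}$)
$u{\left(-57,-21 \right)} T{\left(5,P{\left(3 - -1 \right)} \right)} = \left(-57\right)^{2} \left(18 - 40 + \frac{18}{5} \cdot 4 - 9 \cdot 4\right) = 3249 \left(18 - 40 + \frac{72}{5} - 36\right) = 3249 \left(- \frac{218}{5}\right) = - \frac{708282}{5}$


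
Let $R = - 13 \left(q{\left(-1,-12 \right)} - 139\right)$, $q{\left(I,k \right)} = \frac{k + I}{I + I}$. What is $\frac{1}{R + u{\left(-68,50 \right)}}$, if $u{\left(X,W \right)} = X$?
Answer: $\frac{2}{3309} \approx 0.00060441$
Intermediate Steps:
$q{\left(I,k \right)} = \frac{I + k}{2 I}$
$R = \frac{3445}{2}$ ($R = - 13 \left(\frac{-1 - 12}{2 \left(-1\right)} - 139\right) = - 13 \left(\frac{1}{2} \left(-1\right) \left(-13\right) - 139\right) = - 13 \left(\frac{13}{2} - 139\right) = \left(-13\right) \left(- \frac{265}{2}\right) = \frac{3445}{2} \approx 1722.5$)
$\frac{1}{R + u{\left(-68,50 \right)}} = \frac{1}{\frac{3445}{2} - 68} = \frac{1}{\frac{3309}{2}} = \frac{2}{3309}$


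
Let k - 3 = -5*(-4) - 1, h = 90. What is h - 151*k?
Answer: -3232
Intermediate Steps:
k = 22 (k = 3 + (-5*(-4) - 1) = 3 + (20 - 1) = 3 + 19 = 22)
h - 151*k = 90 - 151*22 = 90 - 3322 = -3232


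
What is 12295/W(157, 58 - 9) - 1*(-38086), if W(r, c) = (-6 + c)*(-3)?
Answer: 4900799/129 ≈ 37991.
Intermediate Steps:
W(r, c) = 18 - 3*c
12295/W(157, 58 - 9) - 1*(-38086) = 12295/(18 - 3*(58 - 9)) - 1*(-38086) = 12295/(18 - 3*49) + 38086 = 12295/(18 - 147) + 38086 = 12295/(-129) + 38086 = 12295*(-1/129) + 38086 = -12295/129 + 38086 = 4900799/129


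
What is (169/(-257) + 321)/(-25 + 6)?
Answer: -82328/4883 ≈ -16.860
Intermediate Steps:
(169/(-257) + 321)/(-25 + 6) = (169*(-1/257) + 321)/(-19) = (-169/257 + 321)*(-1/19) = (82328/257)*(-1/19) = -82328/4883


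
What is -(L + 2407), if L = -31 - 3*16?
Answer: -2328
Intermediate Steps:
L = -79 (L = -31 - 48 = -79)
-(L + 2407) = -(-79 + 2407) = -1*2328 = -2328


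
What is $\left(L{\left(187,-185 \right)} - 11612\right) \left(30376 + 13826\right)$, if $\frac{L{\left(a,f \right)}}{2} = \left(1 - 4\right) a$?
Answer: $-562868268$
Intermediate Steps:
$L{\left(a,f \right)} = - 6 a$ ($L{\left(a,f \right)} = 2 \left(1 - 4\right) a = 2 \left(- 3 a\right) = - 6 a$)
$\left(L{\left(187,-185 \right)} - 11612\right) \left(30376 + 13826\right) = \left(\left(-6\right) 187 - 11612\right) \left(30376 + 13826\right) = \left(-1122 - 11612\right) 44202 = \left(-12734\right) 44202 = -562868268$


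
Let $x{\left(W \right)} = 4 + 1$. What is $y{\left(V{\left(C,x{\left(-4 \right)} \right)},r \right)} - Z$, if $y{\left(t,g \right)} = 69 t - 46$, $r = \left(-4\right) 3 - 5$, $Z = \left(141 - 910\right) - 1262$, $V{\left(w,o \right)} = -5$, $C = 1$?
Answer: $1640$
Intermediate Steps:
$x{\left(W \right)} = 5$
$Z = -2031$ ($Z = -769 - 1262 = -2031$)
$r = -17$ ($r = -12 - 5 = -17$)
$y{\left(t,g \right)} = -46 + 69 t$
$y{\left(V{\left(C,x{\left(-4 \right)} \right)},r \right)} - Z = \left(-46 + 69 \left(-5\right)\right) - -2031 = \left(-46 - 345\right) + 2031 = -391 + 2031 = 1640$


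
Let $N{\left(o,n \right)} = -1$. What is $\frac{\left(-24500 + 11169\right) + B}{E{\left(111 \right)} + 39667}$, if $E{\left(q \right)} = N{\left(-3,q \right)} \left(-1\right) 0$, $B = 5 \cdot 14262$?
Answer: $\frac{57979}{39667} \approx 1.4616$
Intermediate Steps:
$B = 71310$
$E{\left(q \right)} = 0$ ($E{\left(q \right)} = \left(-1\right) \left(-1\right) 0 = 1 \cdot 0 = 0$)
$\frac{\left(-24500 + 11169\right) + B}{E{\left(111 \right)} + 39667} = \frac{\left(-24500 + 11169\right) + 71310}{0 + 39667} = \frac{-13331 + 71310}{39667} = 57979 \cdot \frac{1}{39667} = \frac{57979}{39667}$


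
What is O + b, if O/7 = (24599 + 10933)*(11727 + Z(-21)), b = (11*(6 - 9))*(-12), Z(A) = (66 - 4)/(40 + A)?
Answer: 55434369024/19 ≈ 2.9176e+9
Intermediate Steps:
Z(A) = 62/(40 + A)
b = 396 (b = (11*(-3))*(-12) = -33*(-12) = 396)
O = 55434361500/19 (O = 7*((24599 + 10933)*(11727 + 62/(40 - 21))) = 7*(35532*(11727 + 62/19)) = 7*(35532*(222875/19)) = 7*(7919194500/19) = 55434361500/19 ≈ 2.9176e+9)
O + b = 55434361500/19 + 396 = 55434369024/19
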